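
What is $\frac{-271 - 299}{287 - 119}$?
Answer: $- \frac{95}{28} \approx -3.3929$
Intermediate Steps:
$\frac{-271 - 299}{287 - 119} = \frac{1}{168} \left(-570\right) = - \frac{95}{28}$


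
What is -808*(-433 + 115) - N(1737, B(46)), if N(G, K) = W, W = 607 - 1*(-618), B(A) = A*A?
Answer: 255719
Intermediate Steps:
B(A) = A²
W = 1225 (W = 607 + 618 = 1225)
N(G, K) = 1225
-808*(-433 + 115) - N(1737, B(46)) = -808*(-433 + 115) - 1*1225 = -808*(-318) - 1225 = 256944 - 1225 = 255719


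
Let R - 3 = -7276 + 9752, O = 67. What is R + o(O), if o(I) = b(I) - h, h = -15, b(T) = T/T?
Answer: 2495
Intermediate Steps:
b(T) = 1
o(I) = 16 (o(I) = 1 - 1*(-15) = 1 + 15 = 16)
R = 2479 (R = 3 + (-7276 + 9752) = 3 + 2476 = 2479)
R + o(O) = 2479 + 16 = 2495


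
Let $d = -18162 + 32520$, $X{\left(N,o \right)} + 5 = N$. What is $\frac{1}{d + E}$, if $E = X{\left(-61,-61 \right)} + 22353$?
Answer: $\frac{1}{36645} \approx 2.7289 \cdot 10^{-5}$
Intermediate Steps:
$X{\left(N,o \right)} = -5 + N$
$d = 14358$
$E = 22287$ ($E = \left(-5 - 61\right) + 22353 = -66 + 22353 = 22287$)
$\frac{1}{d + E} = \frac{1}{14358 + 22287} = \frac{1}{36645}$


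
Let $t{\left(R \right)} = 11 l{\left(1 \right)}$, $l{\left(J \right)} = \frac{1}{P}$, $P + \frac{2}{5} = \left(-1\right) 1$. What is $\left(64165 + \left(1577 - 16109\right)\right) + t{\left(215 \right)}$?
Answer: $\frac{347376}{7} \approx 49625.0$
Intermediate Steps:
$P = - \frac{7}{5}$ ($P = - \frac{2}{5} - 1 = - \frac{7}{5} \approx -1.4$)
$l{\left(J \right)} = - \frac{5}{7}$ ($l{\left(J \right)} = \frac{1}{- \frac{7}{5}} = - \frac{5}{7}$)
$t{\left(R \right)} = - \frac{55}{7}$ ($t{\left(R \right)} = 11 \left(- \frac{5}{7}\right) = - \frac{55}{7}$)
$\left(64165 + \left(1577 - 16109\right)\right) + t{\left(215 \right)} = \left(64165 + \left(1577 - 16109\right)\right) - \frac{55}{7} = \left(64165 - 14532\right) - \frac{55}{7} = 49633 - \frac{55}{7} = \frac{347376}{7}$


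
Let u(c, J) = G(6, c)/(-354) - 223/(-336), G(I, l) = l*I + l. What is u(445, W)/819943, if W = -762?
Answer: -53761/5418183344 ≈ -9.9223e-6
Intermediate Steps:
G(I, l) = l + I*l (G(I, l) = I*l + l = l + I*l)
u(c, J) = 223/336 - 7*c/354 (u(c, J) = (c*(1 + 6))/(-354) - 223/(-336) = (c*7)*(-1/354) - 223*(-1/336) = (7*c)*(-1/354) + 223/336 = -7*c/354 + 223/336 = 223/336 - 7*c/354)
u(445, W)/819943 = (223/336 - 7/354*445)/819943 = (223/336 - 3115/354)*(1/819943) = -53761/6608*1/819943 = -53761/5418183344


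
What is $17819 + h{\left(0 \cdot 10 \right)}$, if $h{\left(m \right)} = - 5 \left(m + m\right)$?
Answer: $17819$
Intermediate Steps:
$h{\left(m \right)} = - 10 m$ ($h{\left(m \right)} = - 5 \cdot 2 m = - 10 m$)
$17819 + h{\left(0 \cdot 10 \right)} = 17819 - 10 \cdot 0 \cdot 10 = 17819 - 0 = 17819 + 0 = 17819$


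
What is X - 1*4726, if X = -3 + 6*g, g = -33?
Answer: -4927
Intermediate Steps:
X = -201 (X = -3 + 6*(-33) = -3 - 198 = -201)
X - 1*4726 = -201 - 1*4726 = -201 - 4726 = -4927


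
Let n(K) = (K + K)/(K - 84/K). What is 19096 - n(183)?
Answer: 212611634/11135 ≈ 19094.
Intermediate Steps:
n(K) = 2*K/(K - 84/K) (n(K) = (2*K)/(K - 84/K) = 2*K/(K - 84/K))
19096 - n(183) = 19096 - 2*183²/(-84 + 183²) = 19096 - 2*33489/(-84 + 33489) = 19096 - 2*33489/33405 = 19096 - 1*22326/11135 = 19096 - 22326/11135 = 212611634/11135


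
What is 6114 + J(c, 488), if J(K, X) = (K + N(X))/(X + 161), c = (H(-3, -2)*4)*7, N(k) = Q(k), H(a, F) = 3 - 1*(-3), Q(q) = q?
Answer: 3968642/649 ≈ 6115.0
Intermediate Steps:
H(a, F) = 6 (H(a, F) = 3 + 3 = 6)
N(k) = k
c = 168 (c = (6*4)*7 = 24*7 = 168)
J(K, X) = (K + X)/(161 + X) (J(K, X) = (K + X)/(X + 161) = (K + X)/(161 + X))
6114 + J(c, 488) = 6114 + (168 + 488)/(161 + 488) = 6114 + 656/649 = 3968642/649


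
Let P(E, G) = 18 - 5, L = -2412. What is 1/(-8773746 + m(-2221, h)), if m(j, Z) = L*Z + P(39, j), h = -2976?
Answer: -1/1595621 ≈ -6.2672e-7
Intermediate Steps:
P(E, G) = 13
m(j, Z) = 13 - 2412*Z (m(j, Z) = -2412*Z + 13 = 13 - 2412*Z)
1/(-8773746 + m(-2221, h)) = 1/(-8773746 + (13 - 2412*(-2976))) = 1/(-8773746 + (13 + 7178112)) = 1/(-8773746 + 7178125) = 1/(-1595621) = -1/1595621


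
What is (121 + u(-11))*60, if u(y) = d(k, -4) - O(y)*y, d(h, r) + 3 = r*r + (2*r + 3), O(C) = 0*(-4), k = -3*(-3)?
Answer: 7740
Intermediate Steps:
k = 9
O(C) = 0
d(h, r) = r² + 2*r (d(h, r) = -3 + (r*r + (2*r + 3)) = -3 + (r² + (3 + 2*r)) = -3 + (3 + r² + 2*r) = r² + 2*r)
u(y) = 8 (u(y) = -4*(2 - 4) - 0*y = -4*(-2) - 1*0 = 8 + 0 = 8)
(121 + u(-11))*60 = (121 + 8)*60 = 129*60 = 7740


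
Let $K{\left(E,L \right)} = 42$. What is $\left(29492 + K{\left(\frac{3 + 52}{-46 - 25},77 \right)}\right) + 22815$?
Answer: $52349$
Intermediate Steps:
$\left(29492 + K{\left(\frac{3 + 52}{-46 - 25},77 \right)}\right) + 22815 = \left(29492 + 42\right) + 22815 = 29534 + 22815 = 52349$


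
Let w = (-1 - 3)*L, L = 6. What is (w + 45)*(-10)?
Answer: -210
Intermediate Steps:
w = -24 (w = (-1 - 3)*6 = -4*6 = -24)
(w + 45)*(-10) = (-24 + 45)*(-10) = 21*(-10) = -210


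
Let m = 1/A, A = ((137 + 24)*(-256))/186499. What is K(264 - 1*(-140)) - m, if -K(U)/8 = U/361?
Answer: -65883973/14878976 ≈ -4.4280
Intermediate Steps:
K(U) = -8*U/361
A = -41216/186499 (A = (161*(-256))*(1/186499) = -41216*1/186499 = -41216/186499 ≈ -0.22100)
m = -186499/41216 (m = 1/(-41216/186499) = -186499/41216 ≈ -4.5249)
K(264 - 1*(-140)) - m = -8*(264 - 1*(-140))/361 - 1*(-186499/41216) = -8*(264 + 140)/361 + 186499/41216 = -8/361*404 + 186499/41216 = -3232/361 + 186499/41216 = -65883973/14878976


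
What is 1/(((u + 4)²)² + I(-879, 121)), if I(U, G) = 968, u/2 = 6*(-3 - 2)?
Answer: 1/9835464 ≈ 1.0167e-7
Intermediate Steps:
u = -60 (u = 2*(6*(-3 - 2)) = 2*(6*(-5)) = 2*(-30) = -60)
1/(((u + 4)²)² + I(-879, 121)) = 1/(((-60 + 4)²)² + 968) = 1/(((-56)²)² + 968) = 1/(3136² + 968) = 1/(9834496 + 968) = 1/9835464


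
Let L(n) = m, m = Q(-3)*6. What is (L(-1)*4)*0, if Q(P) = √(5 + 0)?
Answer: 0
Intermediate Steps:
Q(P) = √5
m = 6*√5 (m = √5*6 = 6*√5 ≈ 13.416)
L(n) = 6*√5
(L(-1)*4)*0 = ((6*√5)*4)*0 = (24*√5)*0 = 0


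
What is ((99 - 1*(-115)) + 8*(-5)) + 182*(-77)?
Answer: -13840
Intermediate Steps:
((99 - 1*(-115)) + 8*(-5)) + 182*(-77) = ((99 + 115) - 40) - 14014 = (214 - 40) - 14014 = 174 - 14014 = -13840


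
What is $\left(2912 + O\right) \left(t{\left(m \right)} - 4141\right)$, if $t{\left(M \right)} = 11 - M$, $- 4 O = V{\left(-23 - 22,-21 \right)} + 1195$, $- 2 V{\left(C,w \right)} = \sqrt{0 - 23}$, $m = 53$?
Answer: $- \frac{43724899}{4} - \frac{4183 i \sqrt{23}}{8} \approx -1.0931 \cdot 10^{7} - 2507.6 i$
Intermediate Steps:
$V{\left(C,w \right)} = - \frac{i \sqrt{23}}{2}$ ($V{\left(C,w \right)} = - \frac{\sqrt{0 - 23}}{2} = - \frac{\sqrt{-23}}{2} = - \frac{i \sqrt{23}}{2}$)
$O = - \frac{1195}{4} + \frac{i \sqrt{23}}{8}$ ($O = - \frac{- \frac{i \sqrt{23}}{2} + 1195}{4} = - \frac{1195 - \frac{i \sqrt{23}}{2}}{4} = - \frac{1195}{4} + \frac{i \sqrt{23}}{8} \approx -298.75 + 0.59948 i$)
$\left(2912 + O\right) \left(t{\left(m \right)} - 4141\right) = \left(2912 - \left(\frac{1195}{4} - \frac{i \sqrt{23}}{8}\right)\right) \left(\left(11 - 53\right) - 4141\right) = \left(\frac{10453}{4} + \frac{i \sqrt{23}}{8}\right) \left(\left(11 - 53\right) - 4141\right) = \left(\frac{10453}{4} + \frac{i \sqrt{23}}{8}\right) \left(-42 - 4141\right) = \left(\frac{10453}{4} + \frac{i \sqrt{23}}{8}\right) \left(-4183\right) = - \frac{43724899}{4} - \frac{4183 i \sqrt{23}}{8}$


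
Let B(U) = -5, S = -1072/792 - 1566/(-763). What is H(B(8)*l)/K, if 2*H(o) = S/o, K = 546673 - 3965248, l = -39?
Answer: -26396/50354635456125 ≈ -5.2420e-10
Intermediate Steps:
S = 52792/75537 (S = -1072*1/792 - 1566*(-1/763) = -134/99 + 1566/763 = 52792/75537 ≈ 0.69889)
K = -3418575
H(o) = 26396/(75537*o) (H(o) = (52792/(75537*o))/2 = 26396/(75537*o))
H(B(8)*l)/K = (26396/(75537*((-5*(-39)))))/(-3418575) = ((26396/75537)/195)*(-1/3418575) = ((26396/75537)*(1/195))*(-1/3418575) = (26396/14729715)*(-1/3418575) = -26396/50354635456125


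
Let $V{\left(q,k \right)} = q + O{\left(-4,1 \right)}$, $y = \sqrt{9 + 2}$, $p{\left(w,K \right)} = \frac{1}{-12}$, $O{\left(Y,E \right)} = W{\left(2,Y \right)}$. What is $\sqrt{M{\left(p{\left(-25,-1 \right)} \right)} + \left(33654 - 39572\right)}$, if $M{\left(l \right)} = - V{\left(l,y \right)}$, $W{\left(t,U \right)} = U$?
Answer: $\frac{i \sqrt{212901}}{6} \approx 76.902 i$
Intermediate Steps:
$O{\left(Y,E \right)} = Y$
$p{\left(w,K \right)} = - \frac{1}{12}$
$y = \sqrt{11} \approx 3.3166$
$V{\left(q,k \right)} = -4 + q$ ($V{\left(q,k \right)} = q - 4 = -4 + q$)
$M{\left(l \right)} = 4 - l$ ($M{\left(l \right)} = - (-4 + l) = 4 - l$)
$\sqrt{M{\left(p{\left(-25,-1 \right)} \right)} + \left(33654 - 39572\right)} = \sqrt{\left(4 - - \frac{1}{12}\right) + \left(33654 - 39572\right)} = \sqrt{\left(4 + \frac{1}{12}\right) - 5918} = \sqrt{\frac{49}{12} - 5918} = \sqrt{- \frac{70967}{12}} = \frac{i \sqrt{212901}}{6}$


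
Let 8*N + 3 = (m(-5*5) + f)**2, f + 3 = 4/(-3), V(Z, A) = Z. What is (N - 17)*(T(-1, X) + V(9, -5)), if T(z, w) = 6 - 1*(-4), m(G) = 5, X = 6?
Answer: -23693/72 ≈ -329.07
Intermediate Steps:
T(z, w) = 10 (T(z, w) = 6 + 4 = 10)
f = -13/3 (f = -3 + 4/(-3) = -3 + 4*(-1/3) = -3 - 4/3 = -13/3 ≈ -4.3333)
N = -23/72 (N = -3/8 + (5 - 13/3)**2/8 = -3/8 + (2/3)**2/8 = -3/8 + (1/8)*(4/9) = -3/8 + 1/18 = -23/72 ≈ -0.31944)
(N - 17)*(T(-1, X) + V(9, -5)) = (-23/72 - 17)*(10 + 9) = -1247/72*19 = -23693/72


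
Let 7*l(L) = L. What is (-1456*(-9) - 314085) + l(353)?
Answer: -2106514/7 ≈ -3.0093e+5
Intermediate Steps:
l(L) = L/7
(-1456*(-9) - 314085) + l(353) = (-1456*(-9) - 314085) + (1/7)*353 = (13104 - 314085) + 353/7 = -300981 + 353/7 = -2106514/7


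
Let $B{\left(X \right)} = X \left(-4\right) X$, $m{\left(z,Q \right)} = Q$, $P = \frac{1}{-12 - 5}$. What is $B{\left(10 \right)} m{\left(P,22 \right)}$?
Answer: $-8800$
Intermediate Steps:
$P = - \frac{1}{17}$ ($P = \frac{1}{-17} = - \frac{1}{17} \approx -0.058824$)
$B{\left(X \right)} = - 4 X^{2}$ ($B{\left(X \right)} = - 4 X X = - 4 X^{2}$)
$B{\left(10 \right)} m{\left(P,22 \right)} = - 4 \cdot 10^{2} \cdot 22 = \left(-4\right) 100 \cdot 22 = \left(-400\right) 22 = -8800$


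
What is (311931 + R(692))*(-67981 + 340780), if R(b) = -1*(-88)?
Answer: 85118471181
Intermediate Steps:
R(b) = 88
(311931 + R(692))*(-67981 + 340780) = (311931 + 88)*(-67981 + 340780) = 312019*272799 = 85118471181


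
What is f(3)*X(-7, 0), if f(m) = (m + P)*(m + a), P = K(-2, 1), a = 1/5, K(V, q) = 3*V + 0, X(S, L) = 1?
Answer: -48/5 ≈ -9.6000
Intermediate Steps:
K(V, q) = 3*V
a = 1/5 ≈ 0.20000
P = -6 (P = 3*(-2) = -6)
f(m) = (-6 + m)*(1/5 + m) (f(m) = (m - 6)*(m + 1/5) = (-6 + m)*(1/5 + m))
f(3)*X(-7, 0) = (-6/5 + 3**2 - 29/5*3)*1 = (-6/5 + 9 - 87/5)*1 = -48/5*1 = -48/5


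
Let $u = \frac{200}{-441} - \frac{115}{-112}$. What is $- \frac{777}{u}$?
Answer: $- \frac{5482512}{4045} \approx -1355.4$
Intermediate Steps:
$u = \frac{4045}{7056}$ ($u = 200 \left(- \frac{1}{441}\right) - - \frac{115}{112} = - \frac{200}{441} + \frac{115}{112} = \frac{4045}{7056} \approx 0.57327$)
$- \frac{777}{u} = - \frac{777}{\frac{4045}{7056}} = \left(-777\right) \frac{7056}{4045} = - \frac{5482512}{4045}$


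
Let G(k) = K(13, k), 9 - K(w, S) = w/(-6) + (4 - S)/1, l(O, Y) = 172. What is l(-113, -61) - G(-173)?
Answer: 2027/6 ≈ 337.83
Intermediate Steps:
K(w, S) = 5 + S + w/6 (K(w, S) = 9 - (w/(-6) + (4 - S)/1) = 9 - (w*(-⅙) + (4 - S)*1) = 9 - (-w/6 + (4 - S)) = 9 - (4 - S - w/6) = 9 + (-4 + S + w/6) = 5 + S + w/6)
G(k) = 43/6 + k (G(k) = 5 + k + (⅙)*13 = 5 + k + 13/6 = 43/6 + k)
l(-113, -61) - G(-173) = 172 - (43/6 - 173) = 172 - 1*(-995/6) = 172 + 995/6 = 2027/6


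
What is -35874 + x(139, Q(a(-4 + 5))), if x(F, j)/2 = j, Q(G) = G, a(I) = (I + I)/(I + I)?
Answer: -35872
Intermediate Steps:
a(I) = 1 (a(I) = (2*I)/((2*I)) = (2*I)*(1/(2*I)) = 1)
x(F, j) = 2*j
-35874 + x(139, Q(a(-4 + 5))) = -35874 + 2*1 = -35874 + 2 = -35872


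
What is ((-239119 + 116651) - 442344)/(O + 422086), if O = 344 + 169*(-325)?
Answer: -564812/367505 ≈ -1.5369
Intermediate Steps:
O = -54581 (O = 344 - 54925 = -54581)
((-239119 + 116651) - 442344)/(O + 422086) = ((-239119 + 116651) - 442344)/(-54581 + 422086) = (-122468 - 442344)/367505 = -564812*1/367505 = -564812/367505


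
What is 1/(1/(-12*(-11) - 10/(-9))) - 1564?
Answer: -12878/9 ≈ -1430.9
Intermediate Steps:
1/(1/(-12*(-11) - 10/(-9))) - 1564 = 1/(1/(132 - 10*(-1/9))) - 1564 = 1/(1/(132 + 10/9)) - 1564 = 1/(1/(1198/9)) - 1564 = 1/(9/1198) - 1564 = 1198/9 - 1564 = -12878/9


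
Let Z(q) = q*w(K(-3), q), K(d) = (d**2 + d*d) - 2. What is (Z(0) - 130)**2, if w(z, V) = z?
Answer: 16900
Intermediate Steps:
K(d) = -2 + 2*d**2 (K(d) = (d**2 + d**2) - 2 = 2*d**2 - 2 = -2 + 2*d**2)
Z(q) = 16*q (Z(q) = q*(-2 + 2*(-3)**2) = q*(-2 + 2*9) = q*(-2 + 18) = q*16 = 16*q)
(Z(0) - 130)**2 = (16*0 - 130)**2 = (0 - 130)**2 = (-130)**2 = 16900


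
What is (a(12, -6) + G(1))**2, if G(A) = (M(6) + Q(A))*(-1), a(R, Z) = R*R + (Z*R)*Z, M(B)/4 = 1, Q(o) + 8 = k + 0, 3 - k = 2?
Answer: 335241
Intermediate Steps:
k = 1 (k = 3 - 1*2 = 3 - 2 = 1)
Q(o) = -7 (Q(o) = -8 + (1 + 0) = -8 + 1 = -7)
M(B) = 4 (M(B) = 4*1 = 4)
a(R, Z) = R**2 + R*Z**2 (a(R, Z) = R**2 + (R*Z)*Z = R**2 + R*Z**2)
G(A) = 3 (G(A) = (4 - 7)*(-1) = -3*(-1) = 3)
(a(12, -6) + G(1))**2 = (12*(12 + (-6)**2) + 3)**2 = (12*(12 + 36) + 3)**2 = (12*48 + 3)**2 = (576 + 3)**2 = 579**2 = 335241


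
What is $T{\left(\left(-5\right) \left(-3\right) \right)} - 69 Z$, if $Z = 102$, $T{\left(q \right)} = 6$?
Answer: $-7032$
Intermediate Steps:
$T{\left(\left(-5\right) \left(-3\right) \right)} - 69 Z = 6 - 7038 = -7032$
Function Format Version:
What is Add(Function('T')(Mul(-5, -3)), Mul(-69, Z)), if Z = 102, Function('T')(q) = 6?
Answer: -7032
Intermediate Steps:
Add(Function('T')(Mul(-5, -3)), Mul(-69, Z)) = Add(6, Mul(-69, 102)) = Add(6, -7038) = -7032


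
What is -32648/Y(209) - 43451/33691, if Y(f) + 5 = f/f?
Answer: 274942491/33691 ≈ 8160.7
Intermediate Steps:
Y(f) = -4 (Y(f) = -5 + f/f = -5 + 1 = -4)
-32648/Y(209) - 43451/33691 = -32648/(-4) - 43451/33691 = -32648*(-1/4) - 43451*1/33691 = 8162 - 43451/33691 = 274942491/33691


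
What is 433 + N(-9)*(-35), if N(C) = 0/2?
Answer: 433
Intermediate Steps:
N(C) = 0 (N(C) = 0*(½) = 0)
433 + N(-9)*(-35) = 433 + 0*(-35) = 433 + 0 = 433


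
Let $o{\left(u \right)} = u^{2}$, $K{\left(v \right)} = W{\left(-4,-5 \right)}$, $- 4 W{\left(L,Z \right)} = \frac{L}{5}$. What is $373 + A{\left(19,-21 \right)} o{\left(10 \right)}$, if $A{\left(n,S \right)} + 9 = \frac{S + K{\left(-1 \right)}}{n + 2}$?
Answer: $- \frac{13147}{21} \approx -626.05$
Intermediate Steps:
$W{\left(L,Z \right)} = - \frac{L}{20}$ ($W{\left(L,Z \right)} = - \frac{L \frac{1}{5}}{4} = - \frac{\frac{1}{5} L}{4} = - \frac{L}{20}$)
$K{\left(v \right)} = \frac{1}{5}$ ($K{\left(v \right)} = \left(- \frac{1}{20}\right) \left(-4\right) = \frac{1}{5}$)
$A{\left(n,S \right)} = -9 + \frac{\frac{1}{5} + S}{2 + n}$ ($A{\left(n,S \right)} = -9 + \frac{S + \frac{1}{5}}{n + 2} = -9 + \frac{\frac{1}{5} + S}{2 + n}$)
$373 + A{\left(19,-21 \right)} o{\left(10 \right)} = 373 + \frac{- \frac{89}{5} - 21 - 171}{2 + 19} \cdot 10^{2} = 373 + \frac{- \frac{89}{5} - 21 - 171}{21} \cdot 100 = 373 + \frac{1}{21} \left(- \frac{1049}{5}\right) 100 = 373 - \frac{20980}{21} = - \frac{13147}{21}$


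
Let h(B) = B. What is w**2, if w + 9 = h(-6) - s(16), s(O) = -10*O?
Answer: 21025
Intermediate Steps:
w = 145 (w = -9 + (-6 - (-10)*16) = -9 + (-6 - 1*(-160)) = -9 + (-6 + 160) = -9 + 154 = 145)
w**2 = 145**2 = 21025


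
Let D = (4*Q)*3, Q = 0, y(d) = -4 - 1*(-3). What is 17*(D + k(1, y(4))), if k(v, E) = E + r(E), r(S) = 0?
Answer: -17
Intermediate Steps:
y(d) = -1 (y(d) = -4 + 3 = -1)
k(v, E) = E (k(v, E) = E + 0 = E)
D = 0 (D = (4*0)*3 = 0*3 = 0)
17*(D + k(1, y(4))) = 17*(0 - 1) = 17*(-1) = -17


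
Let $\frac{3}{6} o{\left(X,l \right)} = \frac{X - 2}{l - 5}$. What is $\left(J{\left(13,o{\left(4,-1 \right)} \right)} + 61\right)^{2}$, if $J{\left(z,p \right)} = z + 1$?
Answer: $5625$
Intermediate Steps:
$o{\left(X,l \right)} = \frac{2 \left(-2 + X\right)}{-5 + l}$ ($o{\left(X,l \right)} = 2 \frac{X - 2}{l - 5} = 2 \frac{-2 + X}{-5 + l} = \frac{2 \left(-2 + X\right)}{-5 + l}$)
$J{\left(z,p \right)} = 1 + z$
$\left(J{\left(13,o{\left(4,-1 \right)} \right)} + 61\right)^{2} = \left(\left(1 + 13\right) + 61\right)^{2} = \left(14 + 61\right)^{2} = 75^{2} = 5625$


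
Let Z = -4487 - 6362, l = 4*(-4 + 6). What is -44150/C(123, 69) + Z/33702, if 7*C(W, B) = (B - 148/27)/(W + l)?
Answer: -1052571622021/1651398 ≈ -6.3738e+5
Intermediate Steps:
l = 8 (l = 4*2 = 8)
C(W, B) = (-148/27 + B)/(7*(8 + W)) (C(W, B) = ((B - 148/27)/(W + 8))/7 = ((B - 148*1/27)/(8 + W))/7 = ((B - 148/27)/(8 + W))/7 = ((-148/27 + B)/(8 + W))/7 = (-148/27 + B)/(7*(8 + W)))
Z = -10849
-44150/C(123, 69) + Z/33702 = -44150*189*(8 + 123)/(-148 + 27*69) - 10849/33702 = -44150*24759/(-148 + 1863) - 10849*1/33702 = -44150/((1/189)*(1/131)*1715) - 10849/33702 = -44150/245/3537 - 10849/33702 = -44150*3537/245 - 10849/33702 = -31231710/49 - 10849/33702 = -1052571622021/1651398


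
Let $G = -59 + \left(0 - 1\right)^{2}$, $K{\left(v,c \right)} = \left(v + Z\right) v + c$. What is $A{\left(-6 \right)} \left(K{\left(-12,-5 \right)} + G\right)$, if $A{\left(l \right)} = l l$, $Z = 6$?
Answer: $324$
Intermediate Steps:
$K{\left(v,c \right)} = c + v \left(6 + v\right)$ ($K{\left(v,c \right)} = \left(v + 6\right) v + c = \left(6 + v\right) v + c = v \left(6 + v\right) + c = c + v \left(6 + v\right)$)
$A{\left(l \right)} = l^{2}$
$G = -58$ ($G = -59 + \left(-1\right)^{2} = -59 + 1 = -58$)
$A{\left(-6 \right)} \left(K{\left(-12,-5 \right)} + G\right) = \left(-6\right)^{2} \left(\left(-5 + \left(-12\right)^{2} + 6 \left(-12\right)\right) - 58\right) = 36 \left(\left(-5 + 144 - 72\right) - 58\right) = 36 \left(67 - 58\right) = 36 \cdot 9 = 324$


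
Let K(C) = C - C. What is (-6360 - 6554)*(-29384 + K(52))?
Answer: 379464976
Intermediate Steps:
K(C) = 0
(-6360 - 6554)*(-29384 + K(52)) = (-6360 - 6554)*(-29384 + 0) = -12914*(-29384) = 379464976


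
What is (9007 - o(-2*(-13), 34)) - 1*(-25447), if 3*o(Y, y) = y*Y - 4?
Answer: 102482/3 ≈ 34161.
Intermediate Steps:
o(Y, y) = -4/3 + Y*y/3 (o(Y, y) = (y*Y - 4)/3 = (Y*y - 4)/3 = (-4 + Y*y)/3 = -4/3 + Y*y/3)
(9007 - o(-2*(-13), 34)) - 1*(-25447) = (9007 - (-4/3 + (⅓)*(-2*(-13))*34)) - 1*(-25447) = (9007 - (-4/3 + (⅓)*26*34)) + 25447 = (9007 - (-4/3 + 884/3)) + 25447 = (9007 - 1*880/3) + 25447 = (9007 - 880/3) + 25447 = 26141/3 + 25447 = 102482/3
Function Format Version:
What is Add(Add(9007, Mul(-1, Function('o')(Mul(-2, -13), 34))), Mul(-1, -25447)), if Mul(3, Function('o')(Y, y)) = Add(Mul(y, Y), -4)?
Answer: Rational(102482, 3) ≈ 34161.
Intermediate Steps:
Function('o')(Y, y) = Add(Rational(-4, 3), Mul(Rational(1, 3), Y, y)) (Function('o')(Y, y) = Mul(Rational(1, 3), Add(Mul(y, Y), -4)) = Mul(Rational(1, 3), Add(Mul(Y, y), -4)) = Mul(Rational(1, 3), Add(-4, Mul(Y, y))) = Add(Rational(-4, 3), Mul(Rational(1, 3), Y, y)))
Add(Add(9007, Mul(-1, Function('o')(Mul(-2, -13), 34))), Mul(-1, -25447)) = Add(Add(9007, Mul(-1, Add(Rational(-4, 3), Mul(Rational(1, 3), Mul(-2, -13), 34)))), Mul(-1, -25447)) = Add(Add(9007, Mul(-1, Add(Rational(-4, 3), Mul(Rational(1, 3), 26, 34)))), 25447) = Add(Add(9007, Mul(-1, Add(Rational(-4, 3), Rational(884, 3)))), 25447) = Add(Add(9007, Mul(-1, Rational(880, 3))), 25447) = Add(Add(9007, Rational(-880, 3)), 25447) = Add(Rational(26141, 3), 25447) = Rational(102482, 3)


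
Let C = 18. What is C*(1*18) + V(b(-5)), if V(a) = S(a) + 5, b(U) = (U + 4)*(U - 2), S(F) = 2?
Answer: 331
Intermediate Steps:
b(U) = (-2 + U)*(4 + U) (b(U) = (4 + U)*(-2 + U) = (-2 + U)*(4 + U))
V(a) = 7 (V(a) = 2 + 5 = 7)
C*(1*18) + V(b(-5)) = 18*(1*18) + 7 = 18*18 + 7 = 324 + 7 = 331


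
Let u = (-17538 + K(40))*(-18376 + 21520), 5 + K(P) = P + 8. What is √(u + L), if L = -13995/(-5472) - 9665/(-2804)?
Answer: I*√624481602796614990/106552 ≈ 7416.5*I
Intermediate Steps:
K(P) = 3 + P (K(P) = -5 + (P + 8) = -5 + (8 + P) = 3 + P)
L = 2559135/426208 (L = -13995*(-1/5472) - 9665*(-1/2804) = 1555/608 + 9665/2804 = 2559135/426208 ≈ 6.0044)
u = -55004280 (u = (-17538 + (3 + 40))*(-18376 + 21520) = (-17538 + 43)*3144 = -17495*3144 = -55004280)
√(u + L) = √(-55004280 + 2559135/426208) = √(-23443261611105/426208) = I*√624481602796614990/106552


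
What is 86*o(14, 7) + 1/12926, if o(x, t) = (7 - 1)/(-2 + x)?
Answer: 555819/12926 ≈ 43.000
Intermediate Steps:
o(x, t) = 6/(-2 + x)
86*o(14, 7) + 1/12926 = 86*(6/(-2 + 14)) + 1/12926 = 86*(6/12) + 1/12926 = 86*(6*(1/12)) + 1/12926 = 86*(½) + 1/12926 = 43 + 1/12926 = 555819/12926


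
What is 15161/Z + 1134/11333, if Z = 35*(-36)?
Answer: -24341539/2039940 ≈ -11.932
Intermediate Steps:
Z = -1260
15161/Z + 1134/11333 = 15161/(-1260) + 1134/11333 = 15161*(-1/1260) + 1134*(1/11333) = -15161/1260 + 162/1619 = -24341539/2039940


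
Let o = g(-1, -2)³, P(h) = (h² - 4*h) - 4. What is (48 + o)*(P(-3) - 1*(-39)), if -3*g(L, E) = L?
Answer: 72632/27 ≈ 2690.1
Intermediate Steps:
P(h) = -4 + h² - 4*h
g(L, E) = -L/3
o = 1/27 (o = (-⅓*(-1))³ = (⅓)³ = 1/27 ≈ 0.037037)
(48 + o)*(P(-3) - 1*(-39)) = (48 + 1/27)*((-4 + (-3)² - 4*(-3)) - 1*(-39)) = 1297*((-4 + 9 + 12) + 39)/27 = 1297*(17 + 39)/27 = (1297/27)*56 = 72632/27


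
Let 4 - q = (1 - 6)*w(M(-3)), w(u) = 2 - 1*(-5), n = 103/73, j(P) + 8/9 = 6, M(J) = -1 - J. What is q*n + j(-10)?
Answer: 39511/657 ≈ 60.138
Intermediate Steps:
j(P) = 46/9 (j(P) = -8/9 + 6 = 46/9)
n = 103/73 (n = 103*(1/73) = 103/73 ≈ 1.4110)
w(u) = 7 (w(u) = 2 + 5 = 7)
q = 39 (q = 4 - (1 - 6)*7 = 4 - (-5)*7 = 4 - 1*(-35) = 4 + 35 = 39)
q*n + j(-10) = 39*(103/73) + 46/9 = 4017/73 + 46/9 = 39511/657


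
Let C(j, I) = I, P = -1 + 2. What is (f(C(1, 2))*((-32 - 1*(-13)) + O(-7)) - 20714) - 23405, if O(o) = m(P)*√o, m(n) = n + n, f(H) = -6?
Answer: -44005 - 12*I*√7 ≈ -44005.0 - 31.749*I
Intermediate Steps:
P = 1
m(n) = 2*n
O(o) = 2*√o (O(o) = (2*1)*√o = 2*√o)
(f(C(1, 2))*((-32 - 1*(-13)) + O(-7)) - 20714) - 23405 = (-6*((-32 - 1*(-13)) + 2*√(-7)) - 20714) - 23405 = (-6*((-32 + 13) + 2*(I*√7)) - 20714) - 23405 = (-6*(-19 + 2*I*√7) - 20714) - 23405 = ((114 - 12*I*√7) - 20714) - 23405 = (-20600 - 12*I*√7) - 23405 = -44005 - 12*I*√7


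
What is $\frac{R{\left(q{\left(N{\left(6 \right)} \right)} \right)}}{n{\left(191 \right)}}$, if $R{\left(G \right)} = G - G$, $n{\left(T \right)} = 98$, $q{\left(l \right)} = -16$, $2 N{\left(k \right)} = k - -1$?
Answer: $0$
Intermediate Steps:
$N{\left(k \right)} = \frac{1}{2} + \frac{k}{2}$ ($N{\left(k \right)} = \frac{k - -1}{2} = \frac{k + 1}{2} = \frac{1 + k}{2} = \frac{1}{2} + \frac{k}{2}$)
$R{\left(G \right)} = 0$
$\frac{R{\left(q{\left(N{\left(6 \right)} \right)} \right)}}{n{\left(191 \right)}} = \frac{0}{98} = 0 \cdot \frac{1}{98} = 0$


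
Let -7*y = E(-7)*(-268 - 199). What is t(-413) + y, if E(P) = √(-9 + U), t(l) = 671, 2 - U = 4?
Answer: 671 + 467*I*√11/7 ≈ 671.0 + 221.27*I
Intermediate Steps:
U = -2 (U = 2 - 1*4 = 2 - 4 = -2)
E(P) = I*√11 (E(P) = √(-9 - 2) = √(-11) = I*√11)
y = 467*I*√11/7 (y = -I*√11*(-268 - 199)/7 = -I*√11*(-467)/7 = -(-467)*I*√11/7 = 467*I*√11/7 ≈ 221.27*I)
t(-413) + y = 671 + 467*I*√11/7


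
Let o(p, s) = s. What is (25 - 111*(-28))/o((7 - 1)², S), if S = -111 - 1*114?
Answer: -3133/225 ≈ -13.924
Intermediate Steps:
S = -225 (S = -111 - 114 = -225)
(25 - 111*(-28))/o((7 - 1)², S) = (25 - 111*(-28))/(-225) = (25 + 3108)*(-1/225) = 3133*(-1/225) = -3133/225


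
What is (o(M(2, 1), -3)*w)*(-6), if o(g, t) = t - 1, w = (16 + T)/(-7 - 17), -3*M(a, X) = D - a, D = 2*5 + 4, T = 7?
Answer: -23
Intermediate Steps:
D = 14 (D = 10 + 4 = 14)
M(a, X) = -14/3 + a/3 (M(a, X) = -(14 - a)/3 = -14/3 + a/3)
w = -23/24 (w = (16 + 7)/(-7 - 17) = 23/(-24) = 23*(-1/24) = -23/24 ≈ -0.95833)
o(g, t) = -1 + t
(o(M(2, 1), -3)*w)*(-6) = ((-1 - 3)*(-23/24))*(-6) = -4*(-23/24)*(-6) = (23/6)*(-6) = -23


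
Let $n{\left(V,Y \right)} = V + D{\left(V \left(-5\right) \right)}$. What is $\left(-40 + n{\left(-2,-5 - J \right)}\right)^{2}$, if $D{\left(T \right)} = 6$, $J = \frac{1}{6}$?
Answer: $1296$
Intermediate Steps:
$J = \frac{1}{6} \approx 0.16667$
$n{\left(V,Y \right)} = 6 + V$ ($n{\left(V,Y \right)} = V + 6 = 6 + V$)
$\left(-40 + n{\left(-2,-5 - J \right)}\right)^{2} = \left(-40 + \left(6 - 2\right)\right)^{2} = \left(-40 + 4\right)^{2} = \left(-36\right)^{2} = 1296$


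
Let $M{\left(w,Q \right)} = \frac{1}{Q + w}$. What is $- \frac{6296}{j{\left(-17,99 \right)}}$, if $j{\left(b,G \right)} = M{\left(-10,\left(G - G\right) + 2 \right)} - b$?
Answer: $- \frac{50368}{135} \approx -373.1$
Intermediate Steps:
$j{\left(b,G \right)} = - \frac{1}{8} - b$ ($j{\left(b,G \right)} = \frac{1}{\left(\left(G - G\right) + 2\right) - 10} - b = \frac{1}{\left(0 + 2\right) - 10} - b = \frac{1}{2 - 10} - b = \frac{1}{-8} - b = - \frac{1}{8} - b$)
$- \frac{6296}{j{\left(-17,99 \right)}} = - \frac{6296}{- \frac{1}{8} - -17} = - \frac{6296}{- \frac{1}{8} + 17} = - \frac{6296}{\frac{135}{8}} = \left(-6296\right) \frac{8}{135} = - \frac{50368}{135}$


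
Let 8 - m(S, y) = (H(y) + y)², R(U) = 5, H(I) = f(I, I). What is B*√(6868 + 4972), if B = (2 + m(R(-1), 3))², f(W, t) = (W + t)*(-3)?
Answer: 369800*√185 ≈ 5.0298e+6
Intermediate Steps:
f(W, t) = -3*W - 3*t
H(I) = -6*I (H(I) = -3*I - 3*I = -6*I)
m(S, y) = 8 - 25*y² (m(S, y) = 8 - (-6*y + y)² = 8 - (-5*y)² = 8 - 25*y²)
B = 46225 (B = (2 + (8 - 25*3²))² = (2 + (8 - 25*9))² = (2 + (8 - 225))² = (2 - 217)² = (-215)² = 46225)
B*√(6868 + 4972) = 46225*√(6868 + 4972) = 46225*√11840 = 46225*(8*√185) = 369800*√185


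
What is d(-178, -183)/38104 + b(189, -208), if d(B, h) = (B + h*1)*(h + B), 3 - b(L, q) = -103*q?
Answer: -816095463/38104 ≈ -21418.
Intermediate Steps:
b(L, q) = 3 + 103*q (b(L, q) = 3 - (-103)*q = 3 + 103*q)
d(B, h) = (B + h)² (d(B, h) = (B + h)*(B + h) = (B + h)²)
d(-178, -183)/38104 + b(189, -208) = (-178 - 183)²/38104 + (3 + 103*(-208)) = (-361)²*(1/38104) + (3 - 21424) = 130321*(1/38104) - 21421 = 130321/38104 - 21421 = -816095463/38104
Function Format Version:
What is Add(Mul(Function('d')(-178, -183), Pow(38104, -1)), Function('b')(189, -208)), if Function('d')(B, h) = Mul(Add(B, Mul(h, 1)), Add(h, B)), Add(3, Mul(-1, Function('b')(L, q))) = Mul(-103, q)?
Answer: Rational(-816095463, 38104) ≈ -21418.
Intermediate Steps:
Function('b')(L, q) = Add(3, Mul(103, q)) (Function('b')(L, q) = Add(3, Mul(-1, Mul(-103, q))) = Add(3, Mul(103, q)))
Function('d')(B, h) = Pow(Add(B, h), 2) (Function('d')(B, h) = Mul(Add(B, h), Add(B, h)) = Pow(Add(B, h), 2))
Add(Mul(Function('d')(-178, -183), Pow(38104, -1)), Function('b')(189, -208)) = Add(Mul(Pow(Add(-178, -183), 2), Pow(38104, -1)), Add(3, Mul(103, -208))) = Add(Mul(Pow(-361, 2), Rational(1, 38104)), Add(3, -21424)) = Add(Mul(130321, Rational(1, 38104)), -21421) = Add(Rational(130321, 38104), -21421) = Rational(-816095463, 38104)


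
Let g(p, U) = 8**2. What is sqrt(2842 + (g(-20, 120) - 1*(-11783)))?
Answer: sqrt(14689) ≈ 121.20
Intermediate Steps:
g(p, U) = 64
sqrt(2842 + (g(-20, 120) - 1*(-11783))) = sqrt(2842 + (64 - 1*(-11783))) = sqrt(2842 + (64 + 11783)) = sqrt(2842 + 11847) = sqrt(14689)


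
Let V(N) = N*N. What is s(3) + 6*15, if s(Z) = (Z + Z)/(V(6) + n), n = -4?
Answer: 1443/16 ≈ 90.188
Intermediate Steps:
V(N) = N²
s(Z) = Z/16 (s(Z) = (Z + Z)/(6² - 4) = (2*Z)/(36 - 4) = (2*Z)/32 = (2*Z)*(1/32) = Z/16)
s(3) + 6*15 = (1/16)*3 + 6*15 = 3/16 + 90 = 1443/16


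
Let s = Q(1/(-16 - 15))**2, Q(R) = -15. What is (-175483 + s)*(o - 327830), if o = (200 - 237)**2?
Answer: 57214901938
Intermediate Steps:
s = 225 (s = (-15)**2 = 225)
o = 1369 (o = (-37)**2 = 1369)
(-175483 + s)*(o - 327830) = (-175483 + 225)*(1369 - 327830) = -175258*(-326461) = 57214901938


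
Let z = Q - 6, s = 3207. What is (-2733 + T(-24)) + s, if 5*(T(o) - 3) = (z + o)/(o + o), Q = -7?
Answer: 114517/240 ≈ 477.15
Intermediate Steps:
z = -13 (z = -7 - 6 = -13)
T(o) = 3 + (-13 + o)/(10*o) (T(o) = 3 + ((-13 + o)/(o + o))/5 = 3 + ((-13 + o)/((2*o)))/5 = 3 + ((-13 + o)*(1/(2*o)))/5 = 3 + ((-13 + o)/(2*o))/5 = 3 + (-13 + o)/(10*o))
(-2733 + T(-24)) + s = (-2733 + (⅒)*(-13 + 31*(-24))/(-24)) + 3207 = (-2733 + (⅒)*(-1/24)*(-13 - 744)) + 3207 = (-2733 + (⅒)*(-1/24)*(-757)) + 3207 = (-2733 + 757/240) + 3207 = -655163/240 + 3207 = 114517/240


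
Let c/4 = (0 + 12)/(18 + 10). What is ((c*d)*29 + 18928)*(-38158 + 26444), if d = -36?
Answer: -1405305152/7 ≈ -2.0076e+8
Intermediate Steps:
c = 12/7 (c = 4*((0 + 12)/(18 + 10)) = 4*(12/28) = 4*(12*(1/28)) = 4*(3/7) = 12/7 ≈ 1.7143)
((c*d)*29 + 18928)*(-38158 + 26444) = (((12/7)*(-36))*29 + 18928)*(-38158 + 26444) = (-432/7*29 + 18928)*(-11714) = (-12528/7 + 18928)*(-11714) = (119968/7)*(-11714) = -1405305152/7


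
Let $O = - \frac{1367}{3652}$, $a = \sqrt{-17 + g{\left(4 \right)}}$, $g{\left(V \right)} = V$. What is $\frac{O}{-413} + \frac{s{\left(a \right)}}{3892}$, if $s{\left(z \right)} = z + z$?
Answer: $\frac{1367}{1508276} + \frac{i \sqrt{13}}{1946} \approx 0.00090633 + 0.0018528 i$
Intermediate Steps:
$a = i \sqrt{13}$ ($a = \sqrt{-17 + 4} = \sqrt{-13} = i \sqrt{13} \approx 3.6056 i$)
$O = - \frac{1367}{3652}$ ($O = \left(-1367\right) \frac{1}{3652} = - \frac{1367}{3652} \approx -0.37432$)
$s{\left(z \right)} = 2 z$
$\frac{O}{-413} + \frac{s{\left(a \right)}}{3892} = - \frac{1367}{3652 \left(-413\right)} + \frac{2 i \sqrt{13}}{3892} = \left(- \frac{1367}{3652}\right) \left(- \frac{1}{413}\right) + 2 i \sqrt{13} \cdot \frac{1}{3892} = \frac{1367}{1508276} + \frac{i \sqrt{13}}{1946}$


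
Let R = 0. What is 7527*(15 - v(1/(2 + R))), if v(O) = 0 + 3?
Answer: 90324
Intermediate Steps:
v(O) = 3
7527*(15 - v(1/(2 + R))) = 7527*(15 - 1*3) = 7527*(15 - 3) = 7527*12 = 90324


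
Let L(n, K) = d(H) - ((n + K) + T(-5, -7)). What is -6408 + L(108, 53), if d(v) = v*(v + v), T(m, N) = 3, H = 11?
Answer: -6330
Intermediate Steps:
d(v) = 2*v**2 (d(v) = v*(2*v) = 2*v**2)
L(n, K) = 239 - K - n (L(n, K) = 2*11**2 - ((n + K) + 3) = 2*121 - ((K + n) + 3) = 242 - (3 + K + n) = 242 + (-3 - K - n) = 239 - K - n)
-6408 + L(108, 53) = -6408 + (239 - 1*53 - 1*108) = -6408 + (239 - 53 - 108) = -6408 + 78 = -6330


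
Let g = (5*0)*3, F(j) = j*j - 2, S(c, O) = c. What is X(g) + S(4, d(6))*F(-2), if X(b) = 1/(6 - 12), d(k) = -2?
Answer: 47/6 ≈ 7.8333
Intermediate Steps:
F(j) = -2 + j² (F(j) = j² - 2 = -2 + j²)
g = 0 (g = 0*3 = 0)
X(b) = -⅙ (X(b) = 1/(-6) = -⅙)
X(g) + S(4, d(6))*F(-2) = -⅙ + 4*(-2 + (-2)²) = -⅙ + 4*(-2 + 4) = -⅙ + 4*2 = -⅙ + 8 = 47/6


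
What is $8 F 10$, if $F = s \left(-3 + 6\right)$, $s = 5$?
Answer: $1200$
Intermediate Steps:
$F = 15$ ($F = 5 \left(-3 + 6\right) = 5 \cdot 3 = 15$)
$8 F 10 = 8 \cdot 15 \cdot 10 = 120 \cdot 10 = 1200$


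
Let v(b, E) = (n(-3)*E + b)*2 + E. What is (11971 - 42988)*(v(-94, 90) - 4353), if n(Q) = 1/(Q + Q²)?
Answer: 137126157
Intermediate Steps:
v(b, E) = 2*b + 4*E/3 (v(b, E) = ((1/((-3)*(1 - 3)))*E + b)*2 + E = ((-⅓/(-2))*E + b)*2 + E = ((-⅓*(-½))*E + b)*2 + E = (E/6 + b)*2 + E = (b + E/6)*2 + E = (2*b + E/3) + E = 2*b + 4*E/3)
(11971 - 42988)*(v(-94, 90) - 4353) = (11971 - 42988)*((2*(-94) + (4/3)*90) - 4353) = -31017*((-188 + 120) - 4353) = -31017*(-68 - 4353) = -31017*(-4421) = 137126157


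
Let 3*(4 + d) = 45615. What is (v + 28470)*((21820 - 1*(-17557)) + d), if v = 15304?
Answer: 2389097372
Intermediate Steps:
d = 15201 (d = -4 + (⅓)*45615 = -4 + 15205 = 15201)
(v + 28470)*((21820 - 1*(-17557)) + d) = (15304 + 28470)*((21820 - 1*(-17557)) + 15201) = 43774*((21820 + 17557) + 15201) = 43774*(39377 + 15201) = 43774*54578 = 2389097372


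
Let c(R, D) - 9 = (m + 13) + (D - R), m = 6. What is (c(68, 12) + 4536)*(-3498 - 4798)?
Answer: -37398368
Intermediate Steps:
c(R, D) = 28 + D - R (c(R, D) = 9 + ((6 + 13) + (D - R)) = 9 + (19 + (D - R)) = 9 + (19 + D - R) = 28 + D - R)
(c(68, 12) + 4536)*(-3498 - 4798) = ((28 + 12 - 1*68) + 4536)*(-3498 - 4798) = ((28 + 12 - 68) + 4536)*(-8296) = (-28 + 4536)*(-8296) = 4508*(-8296) = -37398368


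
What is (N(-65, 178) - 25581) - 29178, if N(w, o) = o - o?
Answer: -54759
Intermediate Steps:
N(w, o) = 0
(N(-65, 178) - 25581) - 29178 = (0 - 25581) - 29178 = -25581 - 29178 = -54759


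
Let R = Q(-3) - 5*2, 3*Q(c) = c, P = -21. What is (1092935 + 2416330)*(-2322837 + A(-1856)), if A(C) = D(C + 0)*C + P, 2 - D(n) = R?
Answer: -8236195825290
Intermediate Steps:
Q(c) = c/3
R = -11 (R = (⅓)*(-3) - 5*2 = -1 - 10 = -11)
D(n) = 13 (D(n) = 2 - 1*(-11) = 2 + 11 = 13)
A(C) = -21 + 13*C (A(C) = 13*C - 21 = -21 + 13*C)
(1092935 + 2416330)*(-2322837 + A(-1856)) = (1092935 + 2416330)*(-2322837 + (-21 + 13*(-1856))) = 3509265*(-2322837 + (-21 - 24128)) = 3509265*(-2322837 - 24149) = 3509265*(-2346986) = -8236195825290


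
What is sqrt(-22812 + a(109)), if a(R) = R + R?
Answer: I*sqrt(22594) ≈ 150.31*I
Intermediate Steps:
a(R) = 2*R
sqrt(-22812 + a(109)) = sqrt(-22812 + 2*109) = sqrt(-22812 + 218) = sqrt(-22594) = I*sqrt(22594)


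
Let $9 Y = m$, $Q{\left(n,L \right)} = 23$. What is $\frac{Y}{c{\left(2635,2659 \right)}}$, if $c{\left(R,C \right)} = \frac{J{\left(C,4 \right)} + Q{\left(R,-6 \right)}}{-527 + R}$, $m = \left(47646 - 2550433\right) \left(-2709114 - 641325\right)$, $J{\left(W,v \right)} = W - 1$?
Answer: $\frac{280579322947988}{383} \approx 7.3258 \cdot 10^{11}$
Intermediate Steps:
$J{\left(W,v \right)} = -1 + W$ ($J{\left(W,v \right)} = W - 1 = -1 + W$)
$m = 8385435173493$ ($m = \left(-2502787\right) \left(-3350439\right) = 8385435173493$)
$Y = 931715019277$ ($Y = \frac{1}{9} \cdot 8385435173493 = 931715019277$)
$c{\left(R,C \right)} = \frac{22 + C}{-527 + R}$ ($c{\left(R,C \right)} = \frac{\left(-1 + C\right) + 23}{-527 + R} = \frac{22 + C}{-527 + R}$)
$\frac{Y}{c{\left(2635,2659 \right)}} = \frac{931715019277}{\frac{1}{-527 + 2635} \left(22 + 2659\right)} = \frac{931715019277}{\frac{1}{2108} \cdot 2681} = \frac{931715019277}{\frac{2681}{2108}} = 931715019277 \cdot \frac{2108}{2681} = \frac{280579322947988}{383}$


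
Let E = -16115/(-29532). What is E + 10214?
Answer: 301655963/29532 ≈ 10215.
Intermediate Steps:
E = 16115/29532 (E = -16115*(-1/29532) = 16115/29532 ≈ 0.54568)
E + 10214 = 16115/29532 + 10214 = 301655963/29532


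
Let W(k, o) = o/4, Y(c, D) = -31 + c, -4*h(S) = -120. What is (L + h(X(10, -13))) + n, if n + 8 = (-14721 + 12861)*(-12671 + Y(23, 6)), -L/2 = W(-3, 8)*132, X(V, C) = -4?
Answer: 23582434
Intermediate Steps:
h(S) = 30 (h(S) = -1/4*(-120) = 30)
W(k, o) = o/4 (W(k, o) = o*(1/4) = o/4)
L = -528 (L = -2*(1/4)*8*132 = -4*132 = -2*264 = -528)
n = 23582932 (n = -8 + (-14721 + 12861)*(-12671 + (-31 + 23)) = -8 - 1860*(-12671 - 8) = -8 - 1860*(-12679) = -8 + 23582940 = 23582932)
(L + h(X(10, -13))) + n = (-528 + 30) + 23582932 = -498 + 23582932 = 23582434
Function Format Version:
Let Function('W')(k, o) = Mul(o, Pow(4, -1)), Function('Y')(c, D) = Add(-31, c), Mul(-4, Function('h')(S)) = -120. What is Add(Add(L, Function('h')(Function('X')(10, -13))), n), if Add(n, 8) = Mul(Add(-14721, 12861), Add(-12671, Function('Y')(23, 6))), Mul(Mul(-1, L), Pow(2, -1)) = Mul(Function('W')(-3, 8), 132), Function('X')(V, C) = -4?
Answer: 23582434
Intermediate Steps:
Function('h')(S) = 30 (Function('h')(S) = Mul(Rational(-1, 4), -120) = 30)
Function('W')(k, o) = Mul(Rational(1, 4), o) (Function('W')(k, o) = Mul(o, Rational(1, 4)) = Mul(Rational(1, 4), o))
L = -528 (L = Mul(-2, Mul(Mul(Rational(1, 4), 8), 132)) = Mul(-2, Mul(2, 132)) = Mul(-2, 264) = -528)
n = 23582932 (n = Add(-8, Mul(Add(-14721, 12861), Add(-12671, Add(-31, 23)))) = Add(-8, Mul(-1860, Add(-12671, -8))) = Add(-8, Mul(-1860, -12679)) = Add(-8, 23582940) = 23582932)
Add(Add(L, Function('h')(Function('X')(10, -13))), n) = Add(Add(-528, 30), 23582932) = Add(-498, 23582932) = 23582434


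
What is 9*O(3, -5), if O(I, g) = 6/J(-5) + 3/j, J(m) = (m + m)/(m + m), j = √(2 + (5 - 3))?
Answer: 135/2 ≈ 67.500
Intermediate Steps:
j = 2 (j = √(2 + 2) = √4 = 2)
J(m) = 1 (J(m) = (2*m)/((2*m)) = (2*m)*(1/(2*m)) = 1)
O(I, g) = 15/2 (O(I, g) = 6/1 + 3/2 = 6*1 + 3*(½) = 6 + 3/2 = 15/2)
9*O(3, -5) = 9*(15/2) = 135/2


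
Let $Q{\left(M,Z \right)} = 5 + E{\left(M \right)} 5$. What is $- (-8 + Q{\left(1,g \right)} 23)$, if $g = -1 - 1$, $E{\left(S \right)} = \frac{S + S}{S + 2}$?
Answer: $- \frac{551}{3} \approx -183.67$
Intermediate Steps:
$E{\left(S \right)} = \frac{2 S}{2 + S}$
$g = -2$
$Q{\left(M,Z \right)} = 5 + \frac{10 M}{2 + M}$ ($Q{\left(M,Z \right)} = 5 + \frac{2 M}{2 + M} 5 = 5 + \frac{10 M}{2 + M}$)
$- (-8 + Q{\left(1,g \right)} 23) = - (-8 + \frac{5 \left(2 + 3 \cdot 1\right)}{2 + 1} \cdot 23) = - (-8 + \frac{5 \left(2 + 3\right)}{3} \cdot 23) = - (-8 + 5 \cdot \frac{1}{3} \cdot 5 \cdot 23) = - (-8 + \frac{25}{3} \cdot 23) = - (-8 + \frac{575}{3}) = \left(-1\right) \frac{551}{3} = - \frac{551}{3}$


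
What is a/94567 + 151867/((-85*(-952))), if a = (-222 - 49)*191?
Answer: 10173106469/7652361640 ≈ 1.3294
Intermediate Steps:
a = -51761 (a = -271*191 = -51761)
a/94567 + 151867/((-85*(-952))) = -51761/94567 + 151867/((-85*(-952))) = -51761*1/94567 + 151867/80920 = -51761/94567 + 151867*(1/80920) = -51761/94567 + 151867/80920 = 10173106469/7652361640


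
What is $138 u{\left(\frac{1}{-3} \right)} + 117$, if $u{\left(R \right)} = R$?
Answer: $71$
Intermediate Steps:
$138 u{\left(\frac{1}{-3} \right)} + 117 = \frac{138}{-3} + 117 = 138 \left(- \frac{1}{3}\right) + 117 = -46 + 117 = 71$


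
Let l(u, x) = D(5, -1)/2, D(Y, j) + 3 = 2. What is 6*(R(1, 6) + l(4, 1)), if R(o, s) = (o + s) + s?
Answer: 75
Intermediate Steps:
D(Y, j) = -1 (D(Y, j) = -3 + 2 = -1)
R(o, s) = o + 2*s
l(u, x) = -1/2
6*(R(1, 6) + l(4, 1)) = 6*((1 + 2*6) - 1/2) = 6*((1 + 12) - 1/2) = 6*(13 - 1/2) = 6*(25/2) = 75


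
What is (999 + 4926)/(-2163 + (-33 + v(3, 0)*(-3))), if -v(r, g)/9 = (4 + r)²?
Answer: -1975/291 ≈ -6.7869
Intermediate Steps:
v(r, g) = -9*(4 + r)²
(999 + 4926)/(-2163 + (-33 + v(3, 0)*(-3))) = (999 + 4926)/(-2163 + (-33 - 9*(4 + 3)²*(-3))) = 5925/(-2163 + (-33 - 9*7²*(-3))) = 5925/(-2163 + (-33 - 9*49*(-3))) = 5925/(-2163 + (-33 - 441*(-3))) = 5925/(-2163 + (-33 + 1323)) = 5925/(-2163 + 1290) = 5925/(-873) = 5925*(-1/873) = -1975/291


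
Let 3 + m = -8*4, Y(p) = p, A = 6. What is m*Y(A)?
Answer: -210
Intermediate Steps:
m = -35 (m = -3 - 8*4 = -3 - 32 = -35)
m*Y(A) = -35*6 = -210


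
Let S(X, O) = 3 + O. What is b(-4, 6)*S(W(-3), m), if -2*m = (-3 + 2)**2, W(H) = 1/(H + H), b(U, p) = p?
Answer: 15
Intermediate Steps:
W(H) = 1/(2*H)
m = -1/2 (m = -(-3 + 2)**2/2 = -1/2*(-1)**2 = -1/2*1 = -1/2 ≈ -0.50000)
b(-4, 6)*S(W(-3), m) = 6*(3 - 1/2) = 6*(5/2) = 15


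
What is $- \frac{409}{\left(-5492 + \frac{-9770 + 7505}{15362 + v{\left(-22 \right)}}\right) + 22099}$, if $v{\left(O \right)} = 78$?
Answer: $- \frac{1262992}{51281963} \approx -0.024628$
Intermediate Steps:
$- \frac{409}{\left(-5492 + \frac{-9770 + 7505}{15362 + v{\left(-22 \right)}}\right) + 22099} = - \frac{409}{\left(-5492 + \frac{-9770 + 7505}{15362 + 78}\right) + 22099} = - \frac{409}{\left(-5492 - \frac{2265}{15440}\right) + 22099} = - \frac{409}{\left(-5492 - \frac{453}{3088}\right) + 22099} = - \frac{409}{- \frac{16959749}{3088} + 22099} = - \frac{409}{\frac{51281963}{3088}} = \left(-409\right) \frac{3088}{51281963} = - \frac{1262992}{51281963}$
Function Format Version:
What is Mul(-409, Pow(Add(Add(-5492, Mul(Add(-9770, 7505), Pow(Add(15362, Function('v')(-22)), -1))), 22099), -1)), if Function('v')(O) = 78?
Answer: Rational(-1262992, 51281963) ≈ -0.024628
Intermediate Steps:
Mul(-409, Pow(Add(Add(-5492, Mul(Add(-9770, 7505), Pow(Add(15362, Function('v')(-22)), -1))), 22099), -1)) = Mul(-409, Pow(Add(Add(-5492, Mul(Add(-9770, 7505), Pow(Add(15362, 78), -1))), 22099), -1)) = Mul(-409, Pow(Add(Add(-5492, Mul(-2265, Pow(15440, -1))), 22099), -1)) = Mul(-409, Pow(Add(Add(-5492, Mul(-2265, Rational(1, 15440))), 22099), -1)) = Mul(-409, Pow(Add(Add(-5492, Rational(-453, 3088)), 22099), -1)) = Mul(-409, Pow(Add(Rational(-16959749, 3088), 22099), -1)) = Mul(-409, Pow(Rational(51281963, 3088), -1)) = Mul(-409, Rational(3088, 51281963)) = Rational(-1262992, 51281963)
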